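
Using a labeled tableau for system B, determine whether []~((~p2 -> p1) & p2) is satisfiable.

Satisfiable

1. []~((~p2 -> p1) & p2), w0
2. ~((~p2 -> p1) & p2), w0
3. ~p2, w0
Accessibility: w0Rw0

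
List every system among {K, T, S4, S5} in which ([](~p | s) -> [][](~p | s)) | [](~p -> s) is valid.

T-tableau for the negation ~(([](~p | s) -> [][](~p | s)) | [](~p -> s)):
1. ~(([](~p | s) -> [][](~p | s)) | [](~p -> s)), 0
2. ~([](~p | s) -> [][](~p | s)), 0   [~|-rule on 1]
3. ~[](~p -> s), 0   [~|-rule on 1]
4. [](~p | s), 0   [~->-rule on 2]
5. ~[][](~p | s), 0   [~->-rule on 2]
6. ~p | s, 0   [[]-rule on 4 via 0R0]
7. s, 0   [|-rule on 6 (branches; this branch)]
8. ~(~p -> s), 1   [~[]-rule on 3: fresh world 1, 0R1]
9. ~p, 1   [~->-rule on 8]
10. ~s, 1   [~->-rule on 8]
11. ~p | s, 1   [[]-rule on 4 via 0R1]
12. ~[](~p | s), 2   [~[]-rule on 5: fresh world 2, 0R2]
13. ~p | s, 2   [[]-rule on 4 via 0R2]
14. s, 2   [|-rule on 13 (branches; this branch)]
15. ~(~p | s), 3   [~[]-rule on 12: fresh world 3, 2R3]
16. p, 3   [~|-rule on 15]
17. ~s, 3   [~|-rule on 15]
Accessibility: 0R0, 0R1, 0R2, 1R1, 2R2, 2R3, 3R3
Complete open branch: countermodel on a T-frame, so not valid in T, nor in K (the same frame is also a K-frame).
S4-tableau for the negation ~(([](~p | s) -> [][](~p | s)) | [](~p -> s)):
1. ~(([](~p | s) -> [][](~p | s)) | [](~p -> s)), 0
2. ~([](~p | s) -> [][](~p | s)), 0   [~|-rule on 1]
3. ~[](~p -> s), 0   [~|-rule on 1]
4. [](~p | s), 0   [~->-rule on 2]
5. ~[][](~p | s), 0   [~->-rule on 2]
6. ~p | s, 0   [[]-rule on 4 via 0R0]
7. s, 0   [|-rule on 6 (branches; this branch)]
8. ~(~p -> s), 1   [~[]-rule on 3: fresh world 1, 0R1]
9. ~p, 1   [~->-rule on 8]
10. ~s, 1   [~->-rule on 8]
11. ~p | s, 1   [[]-rule on 4 via 0R1]
12. ~[](~p | s), 2   [~[]-rule on 5: fresh world 2, 0R2]
13. ~p | s, 2   [[]-rule on 4 via 0R2]
14. s, 2   [|-rule on 13 (branches; this branch)]
15. ~(~p | s), 3   [~[]-rule on 12: fresh world 3, 2R3]
16. p, 3   [~|-rule on 15]
17. ~s, 3   [~|-rule on 15]
18. ~p | s, 3   [[]-rule on 4 via 0R3]
19. s, 3   [|-rule on 18 (branches; this branch)]
Accessibility: 0R0, 0R1, 0R2, 0R3, 1R1, 2R2, 2R3, 3R3
Branch closes: s and ~s both at 3.
Every branch closes (one shown): valid in S4, hence also in S5 (every theorem of S4 is a theorem of S5).

S4, S5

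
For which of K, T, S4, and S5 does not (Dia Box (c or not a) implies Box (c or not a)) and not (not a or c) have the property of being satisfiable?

K, T, S4

S4-tableau for the formula:
1. not (Dia Box (c or not a) implies Box (c or not a)) and not (not a or c), u
2. not (Dia Box (c or not a) implies Box (c or not a)), u
3. not (not a or c), u
4. Dia Box (c or not a), u
5. not Box (c or not a), u
6. a, u
7. not c, u
8. Box (c or not a), v
9. c or not a, v
10. not a, v
11. not (c or not a), w
12. not c, w
13. a, w
Accessibility: uRu, uRv, uRw, vRv, wRw
Complete open branch: satisfiable in S4, hence also in K, T (this S4-model is also a K-model and a T-model).
S5-tableau for the formula:
1. not (Dia Box (c or not a) implies Box (c or not a)) and not (not a or c), u
2. not (Dia Box (c or not a) implies Box (c or not a)), u
3. not (not a or c), u
4. Dia Box (c or not a), u
5. not Box (c or not a), u
6. a, u
7. not c, u
8. Box (c or not a), v
9. c or not a, u
10. c or not a, v
11. not a, u
Accessibility: uRu, uRv, vRu, vRv
Branch closes: a and not a both at u.
Every branch closes (one shown): unsatisfiable in S5.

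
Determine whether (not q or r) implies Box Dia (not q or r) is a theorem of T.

Tableau for the negation not ((not q or r) implies Box Dia (not q or r)):
1. not ((not q or r) implies Box Dia (not q or r)), 0
2. not q or r, 0
3. not Box Dia (not q or r), 0
4. r, 0
5. not Dia (not q or r), 1
6. not (not q or r), 1
7. q, 1
8. not r, 1
Accessibility: 0R0, 0R1, 1R1
The negation has an open branch (countermodel exists).

No, not valid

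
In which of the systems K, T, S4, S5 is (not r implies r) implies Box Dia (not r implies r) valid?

S5

S5-tableau for the negation not ((not r implies r) implies Box Dia (not r implies r)):
1. not ((not r implies r) implies Box Dia (not r implies r)), u
2. not r implies r, u
3. not Box Dia (not r implies r), u
4. r, u
5. not Dia (not r implies r), v
6. not (not r implies r), u
7. not r, u
Accessibility: uRu, uRv, vRu, vRv
Branch closes: r and not r both at u.
Every branch closes (one shown): valid in S5.
S4-tableau for the negation not ((not r implies r) implies Box Dia (not r implies r)):
1. not ((not r implies r) implies Box Dia (not r implies r)), u
2. not r implies r, u
3. not Box Dia (not r implies r), u
4. r, u
5. not Dia (not r implies r), v
6. not (not r implies r), v
7. not r, v
Accessibility: uRu, uRv, vRv
Complete open branch: countermodel on an S4-frame, so not valid in S4, nor in K, T (the same frame is also a K-frame and a T-frame).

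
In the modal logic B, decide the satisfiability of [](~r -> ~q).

1. [](~r -> ~q), u
2. ~r -> ~q, u
3. ~q, u
Accessibility: uRu

Satisfiable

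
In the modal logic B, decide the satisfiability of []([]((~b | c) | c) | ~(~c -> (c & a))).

Yes, satisfiable

1. []([]((~b | c) | c) | ~(~c -> (c & a))), 0
2. []((~b | c) | c) | ~(~c -> (c & a)), 0
3. ~(~c -> (c & a)), 0
4. ~c, 0
5. ~(c & a), 0
6. ~a, 0
Accessibility: 0R0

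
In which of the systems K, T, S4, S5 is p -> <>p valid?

T, S4, S5

K-tableau for the negation ~(p -> <>p):
1. ~(p -> <>p), w0
2. p, w0
3. ~<>p, w0
Complete open branch: countermodel on a K-frame, so not valid in K.
T-tableau for the negation ~(p -> <>p):
1. ~(p -> <>p), w0
2. p, w0
3. ~<>p, w0
4. ~p, w0
Accessibility: w0Rw0
Branch closes: p and ~p both at w0.
Every branch closes (one shown): valid in T, hence also in S4, S5 (every theorem of T is a theorem of S4 and S5).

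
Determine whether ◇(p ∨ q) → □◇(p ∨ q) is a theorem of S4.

No, not valid

Tableau for the negation ¬(◇(p ∨ q) → □◇(p ∨ q)):
1. ¬(◇(p ∨ q) → □◇(p ∨ q)), w0
2. ◇(p ∨ q), w0
3. ¬□◇(p ∨ q), w0
4. p ∨ q, w1
5. q, w1
6. ¬◇(p ∨ q), w2
7. ¬(p ∨ q), w2
8. ¬p, w2
9. ¬q, w2
Accessibility: w0Rw0, w0Rw1, w0Rw2, w1Rw1, w2Rw2
The negation has an open branch (countermodel exists).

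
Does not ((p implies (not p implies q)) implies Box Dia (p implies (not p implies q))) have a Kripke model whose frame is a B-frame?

1. not ((p implies (not p implies q)) implies Box Dia (p implies (not p implies q))), w0
2. p implies (not p implies q), w0   [neg-implies-rule on 1]
3. not Box Dia (p implies (not p implies q)), w0   [neg-implies-rule on 1]
4. not p implies q, w0   [implies-rule on 2 (branches; this branch)]
5. q, w0   [implies-rule on 4 (branches; this branch)]
6. not Dia (p implies (not p implies q)), w1   [neg-Box-rule on 3: fresh world w1, w0Rw1]
7. not (p implies (not p implies q)), w0   [neg-Dia-rule on 6 via w1Rw0]
8. p, w0   [neg-implies-rule on 7]
9. not (not p implies q), w0   [neg-implies-rule on 7]
10. not p, w0   [neg-implies-rule on 9]
11. not q, w0   [neg-implies-rule on 9]
Accessibility: w0Rw0, w0Rw1, w1Rw0, w1Rw1
Branch closes: p and not p both at w0.
All branches of the tableau close; one closing branch shown above.

No, unsatisfiable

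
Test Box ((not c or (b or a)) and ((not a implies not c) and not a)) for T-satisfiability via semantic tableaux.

1. Box ((not c or (b or a)) and ((not a implies not c) and not a)), w0
2. (not c or (b or a)) and ((not a implies not c) and not a), w0
3. not c or (b or a), w0
4. (not a implies not c) and not a, w0
5. not a implies not c, w0
6. not a, w0
7. b or a, w0
8. not c, w0
9. b, w0
Accessibility: w0Rw0

Satisfiable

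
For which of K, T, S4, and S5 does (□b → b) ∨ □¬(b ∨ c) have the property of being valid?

T-tableau for the negation ¬((□b → b) ∨ □¬(b ∨ c)):
1. ¬((□b → b) ∨ □¬(b ∨ c)), 0
2. ¬(□b → b), 0   [¬∨-rule on 1]
3. ¬□¬(b ∨ c), 0   [¬∨-rule on 1]
4. □b, 0   [¬→-rule on 2]
5. ¬b, 0   [¬→-rule on 2]
6. b, 0   [□-rule on 4 via 0R0]
Accessibility: 0R0
Branch closes: b and ¬b both at 0.
Every branch closes (one shown): valid in T, hence also in S4, S5 (every theorem of T is a theorem of S4 and S5).
K-tableau for the negation ¬((□b → b) ∨ □¬(b ∨ c)):
1. ¬((□b → b) ∨ □¬(b ∨ c)), 0
2. ¬(□b → b), 0   [¬∨-rule on 1]
3. ¬□¬(b ∨ c), 0   [¬∨-rule on 1]
4. □b, 0   [¬→-rule on 2]
5. ¬b, 0   [¬→-rule on 2]
6. b ∨ c, 1   [¬□-rule on 3: fresh world 1, 0R1]
7. b, 1   [□-rule on 4 via 0R1]
8. c, 1   [∨-rule on 6 (branches; this branch)]
Accessibility: 0R1
Complete open branch: countermodel on a K-frame, so not valid in K.

T, S4, S5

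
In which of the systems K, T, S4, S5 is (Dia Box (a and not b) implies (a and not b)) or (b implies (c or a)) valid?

S4-tableau for the negation not ((Dia Box (a and not b) implies (a and not b)) or (b implies (c or a))):
1. not ((Dia Box (a and not b) implies (a and not b)) or (b implies (c or a))), 0
2. not (Dia Box (a and not b) implies (a and not b)), 0
3. not (b implies (c or a)), 0
4. Dia Box (a and not b), 0
5. not (a and not b), 0
6. b, 0
7. not (c or a), 0
8. not c, 0
9. not a, 0
10. Box (a and not b), 1
11. a and not b, 1
12. a, 1
13. not b, 1
Accessibility: 0R0, 0R1, 1R1
Complete open branch: countermodel on an S4-frame, so not valid in S4, nor in K, T (the same frame is also a K-frame and a T-frame).
S5-tableau for the negation not ((Dia Box (a and not b) implies (a and not b)) or (b implies (c or a))):
1. not ((Dia Box (a and not b) implies (a and not b)) or (b implies (c or a))), 0
2. not (Dia Box (a and not b) implies (a and not b)), 0
3. not (b implies (c or a)), 0
4. Dia Box (a and not b), 0
5. not (a and not b), 0
6. b, 0
7. not (c or a), 0
8. not c, 0
9. not a, 0
10. Box (a and not b), 1
11. a and not b, 0
12. a, 0
13. not b, 0
Accessibility: 0R0, 0R1, 1R0, 1R1
Branch closes: a and not a both at 0.
Every branch closes (one shown): valid in S5.

S5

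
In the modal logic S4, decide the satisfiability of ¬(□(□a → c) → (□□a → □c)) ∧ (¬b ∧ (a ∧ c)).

Unsatisfiable (every branch closes)

1. ¬(□(□a → c) → (□□a → □c)) ∧ (¬b ∧ (a ∧ c)), 0
2. ¬(□(□a → c) → (□□a → □c)), 0
3. ¬b ∧ (a ∧ c), 0
4. □(□a → c), 0
5. ¬(□□a → □c), 0
6. ¬b, 0
7. a ∧ c, 0
8. □□a, 0
9. ¬□c, 0
10. a, 0
11. c, 0
12. □a → c, 0
13. □a, 0
14. ¬c, 1
15. □a → c, 1
16. □a, 1
17. a, 1
18. ¬□a, 1
19. ¬a, 2
20. □a → c, 2
21. □a, 2
22. a, 2
Accessibility: 0R0, 0R1, 0R2, 1R1, 1R2, 2R2
Branch closes: a and ¬a both at 2.
(One branch shown.) All branches close.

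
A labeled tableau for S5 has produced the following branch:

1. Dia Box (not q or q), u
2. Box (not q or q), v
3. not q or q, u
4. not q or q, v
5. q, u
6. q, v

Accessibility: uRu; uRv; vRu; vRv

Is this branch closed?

No world carries both an atom and its negation.

Open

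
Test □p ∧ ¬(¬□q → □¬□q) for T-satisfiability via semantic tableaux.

1. □p ∧ ¬(¬□q → □¬□q), w0
2. □p, w0   [∧-rule on 1]
3. ¬(¬□q → □¬□q), w0   [∧-rule on 1]
4. ¬□q, w0   [¬→-rule on 3]
5. ¬□¬□q, w0   [¬→-rule on 3]
6. p, w0   [□-rule on 2 via w0Rw0]
7. ¬q, w1   [¬□-rule on 4: fresh world w1, w0Rw1]
8. p, w1   [□-rule on 2 via w0Rw1]
9. □q, w2   [¬□-rule on 5: fresh world w2, w0Rw2]
10. p, w2   [□-rule on 2 via w0Rw2]
11. q, w2   [□-rule on 9 via w2Rw2]
Accessibility: w0Rw0, w0Rw1, w0Rw2, w1Rw1, w2Rw2

Yes, satisfiable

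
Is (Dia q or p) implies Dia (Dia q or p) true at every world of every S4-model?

Tableau for the negation not ((Dia q or p) implies Dia (Dia q or p)):
1. not ((Dia q or p) implies Dia (Dia q or p)), 0
2. Dia q or p, 0
3. not Dia (Dia q or p), 0
4. not (Dia q or p), 0
5. not Dia q, 0
6. not p, 0
7. not q, 0
8. Dia q, 0
9. q, 1
10. not (Dia q or p), 1
11. not Dia q, 1
12. not p, 1
13. not q, 1
Accessibility: 0R0, 0R1, 1R1
Branch closes: q and not q both at 1.
Every branch of the negation's tableau closes; the branch above is one of them.

Valid in S4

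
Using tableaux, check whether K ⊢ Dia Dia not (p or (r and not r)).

Tableau for the negation not Dia Dia not (p or (r and not r)):
1. not Dia Dia not (p or (r and not r)), w0
The negation has an open branch (countermodel exists).

Not valid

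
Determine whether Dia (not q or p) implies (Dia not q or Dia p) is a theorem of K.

Valid in K

Tableau for the negation not (Dia (not q or p) implies (Dia not q or Dia p)):
1. not (Dia (not q or p) implies (Dia not q or Dia p)), 0
2. Dia (not q or p), 0   [neg-implies-rule on 1]
3. not (Dia not q or Dia p), 0   [neg-implies-rule on 1]
4. not Dia not q, 0   [neg-or-rule on 3]
5. not Dia p, 0   [neg-or-rule on 3]
6. not q or p, 1   [Dia-rule on 2: fresh world 1, 0R1]
7. q, 1   [neg-Dia-rule on 4 via 0R1]
8. not p, 1   [neg-Dia-rule on 5 via 0R1]
9. p, 1   [or-rule on 6 (branches; this branch)]
Accessibility: 0R1
Branch closes: p and not p both at 1.
Every branch of the negation's tableau closes; the branch above is one of them.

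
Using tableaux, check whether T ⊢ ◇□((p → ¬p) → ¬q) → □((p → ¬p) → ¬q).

Tableau for the negation ¬(◇□((p → ¬p) → ¬q) → □((p → ¬p) → ¬q)):
1. ¬(◇□((p → ¬p) → ¬q) → □((p → ¬p) → ¬q)), w0
2. ◇□((p → ¬p) → ¬q), w0
3. ¬□((p → ¬p) → ¬q), w0
4. □((p → ¬p) → ¬q), w1
5. (p → ¬p) → ¬q, w1
6. ¬q, w1
7. ¬((p → ¬p) → ¬q), w2
8. p → ¬p, w2
9. q, w2
10. ¬p, w2
Accessibility: w0Rw0, w0Rw1, w0Rw2, w1Rw1, w2Rw2
The negation has an open branch (countermodel exists).

Not valid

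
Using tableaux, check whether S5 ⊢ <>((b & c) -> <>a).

Tableau for the negation ~<>((b & c) -> <>a):
1. ~<>((b & c) -> <>a), u
2. ~((b & c) -> <>a), u
3. b & c, u
4. ~<>a, u
5. b, u
6. c, u
7. ~a, u
Accessibility: uRu
The negation has an open branch (countermodel exists).

No, not valid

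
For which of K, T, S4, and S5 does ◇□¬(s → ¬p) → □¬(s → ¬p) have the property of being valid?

S5

S4-tableau for the negation ¬(◇□¬(s → ¬p) → □¬(s → ¬p)):
1. ¬(◇□¬(s → ¬p) → □¬(s → ¬p)), u
2. ◇□¬(s → ¬p), u
3. ¬□¬(s → ¬p), u
4. □¬(s → ¬p), v
5. ¬(s → ¬p), v
6. s, v
7. p, v
8. s → ¬p, w
9. ¬p, w
Accessibility: uRu, uRv, uRw, vRv, wRw
Complete open branch: countermodel on an S4-frame, so not valid in S4, nor in K, T (the same frame is also a K-frame and a T-frame).
S5-tableau for the negation ¬(◇□¬(s → ¬p) → □¬(s → ¬p)):
1. ¬(◇□¬(s → ¬p) → □¬(s → ¬p)), u
2. ◇□¬(s → ¬p), u
3. ¬□¬(s → ¬p), u
4. □¬(s → ¬p), v
5. ¬(s → ¬p), u
6. s, u
7. p, u
8. ¬(s → ¬p), v
9. s, v
10. p, v
11. s → ¬p, w
12. ¬(s → ¬p), w
13. s, w
14. p, w
15. ¬p, w
Accessibility: uRu, uRv, uRw, vRu, vRv, vRw, wRu, wRv, wRw
Branch closes: p and ¬p both at w.
Every branch closes (one shown): valid in S5.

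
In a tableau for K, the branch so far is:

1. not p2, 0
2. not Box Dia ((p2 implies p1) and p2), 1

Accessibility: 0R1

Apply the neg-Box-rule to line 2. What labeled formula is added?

a fresh world 2 with 1R2, and not Dia ((p2 implies p1) and p2) at 2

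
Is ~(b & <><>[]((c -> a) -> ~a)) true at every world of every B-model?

Tableau for the negation b & <><>[]((c -> a) -> ~a):
1. b & <><>[]((c -> a) -> ~a), w0
2. b, w0   [&-rule on 1]
3. <><>[]((c -> a) -> ~a), w0   [&-rule on 1]
4. <>[]((c -> a) -> ~a), w1   [<>-rule on 3: fresh world w1, w0Rw1]
5. []((c -> a) -> ~a), w2   [<>-rule on 4: fresh world w2, w1Rw2]
6. (c -> a) -> ~a, w1   [[]-rule on 5 via w2Rw1]
7. (c -> a) -> ~a, w2   [[]-rule on 5 via w2Rw2]
8. ~a, w1   [->-rule on 6 (branches; this branch)]
9. ~a, w2   [->-rule on 7 (branches; this branch)]
Accessibility: w0Rw0, w0Rw1, w1Rw0, w1Rw1, w1Rw2, w2Rw1, w2Rw2
The negation has an open branch (countermodel exists).

No, not valid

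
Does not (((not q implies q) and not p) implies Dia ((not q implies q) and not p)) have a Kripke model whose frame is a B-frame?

Unsatisfiable (every branch closes)

1. not (((not q implies q) and not p) implies Dia ((not q implies q) and not p)), 0
2. (not q implies q) and not p, 0
3. not Dia ((not q implies q) and not p), 0
4. not q implies q, 0
5. not p, 0
6. not ((not q implies q) and not p), 0
7. q, 0
8. not (not q implies q), 0
9. not q, 0
Accessibility: 0R0
Branch closes: q and not q both at 0.
(One branch shown.) All branches close.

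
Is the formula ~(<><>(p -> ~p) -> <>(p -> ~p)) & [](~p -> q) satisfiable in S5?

1. ~(<><>(p -> ~p) -> <>(p -> ~p)) & [](~p -> q), 0
2. ~(<><>(p -> ~p) -> <>(p -> ~p)), 0
3. [](~p -> q), 0
4. <><>(p -> ~p), 0
5. ~<>(p -> ~p), 0
6. ~p -> q, 0
7. ~(p -> ~p), 0
8. p, 0
9. q, 0
10. <>(p -> ~p), 1
11. ~p -> q, 1
12. ~(p -> ~p), 1
13. p, 1
14. q, 1
15. p -> ~p, 2
16. ~p -> q, 2
17. ~(p -> ~p), 2
18. p, 2
19. ~p, 2
Accessibility: 0R0, 0R1, 0R2, 1R0, 1R1, 1R2, 2R0, 2R1, 2R2
Branch closes: p and ~p both at 2.
(One branch shown.) All branches close.

Unsatisfiable (every branch closes)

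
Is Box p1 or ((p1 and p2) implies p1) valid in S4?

Valid in S4

Tableau for the negation not (Box p1 or ((p1 and p2) implies p1)):
1. not (Box p1 or ((p1 and p2) implies p1)), w0
2. not Box p1, w0
3. not ((p1 and p2) implies p1), w0
4. p1 and p2, w0
5. not p1, w0
6. p1, w0
7. p2, w0
Accessibility: w0Rw0
Branch closes: p1 and not p1 both at w0.
All branches of the negation close; one closing branch shown above.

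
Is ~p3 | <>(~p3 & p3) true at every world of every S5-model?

No, not valid

Tableau for the negation ~(~p3 | <>(~p3 & p3)):
1. ~(~p3 | <>(~p3 & p3)), u
2. p3, u   [~|-rule on 1]
3. ~<>(~p3 & p3), u   [~|-rule on 1]
4. ~(~p3 & p3), u   [~<>-rule on 3 via uRu]
Accessibility: uRu
The negation has an open branch (countermodel exists).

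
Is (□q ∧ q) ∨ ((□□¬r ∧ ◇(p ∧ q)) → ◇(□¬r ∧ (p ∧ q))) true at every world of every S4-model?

Tableau for the negation ¬((□q ∧ q) ∨ ((□□¬r ∧ ◇(p ∧ q)) → ◇(□¬r ∧ (p ∧ q)))):
1. ¬((□q ∧ q) ∨ ((□□¬r ∧ ◇(p ∧ q)) → ◇(□¬r ∧ (p ∧ q)))), w0
2. ¬(□q ∧ q), w0   [¬∨-rule on 1]
3. ¬((□□¬r ∧ ◇(p ∧ q)) → ◇(□¬r ∧ (p ∧ q))), w0   [¬∨-rule on 1]
4. □□¬r ∧ ◇(p ∧ q), w0   [¬→-rule on 3]
5. ¬◇(□¬r ∧ (p ∧ q)), w0   [¬→-rule on 3]
6. □□¬r, w0   [∧-rule on 4]
7. ◇(p ∧ q), w0   [∧-rule on 4]
8. ¬(□¬r ∧ (p ∧ q)), w0   [¬◇-rule on 5 via w0Rw0]
9. □¬r, w0   [□-rule on 6 via w0Rw0]
10. ¬r, w0   [□-rule on 9 via w0Rw0]
11. ¬□q, w0   [¬∧-rule on 2 (branches; this branch)]
12. ¬(p ∧ q), w0   [¬∧-rule on 8 (branches; this branch)]
13. ¬q, w0   [¬∧-rule on 12 (branches; this branch)]
14. p ∧ q, w1   [◇-rule on 7: fresh world w1, w0Rw1]
15. p, w1   [∧-rule on 14]
16. q, w1   [∧-rule on 14]
17. ¬(□¬r ∧ (p ∧ q)), w1   [¬◇-rule on 5 via w0Rw1]
18. □¬r, w1   [□-rule on 6 via w0Rw1]
19. ¬r, w1   [□-rule on 9 via w0Rw1]
20. ¬□¬r, w1   [¬∧-rule on 17 (branches; this branch)]
21. ¬q, w2   [¬□-rule on 11: fresh world w2, w0Rw2]
22. ¬(□¬r ∧ (p ∧ q)), w2   [¬◇-rule on 5 via w0Rw2]
23. □¬r, w2   [□-rule on 6 via w0Rw2]
24. ¬r, w2   [□-rule on 9 via w0Rw2]
25. ¬(p ∧ q), w2   [¬∧-rule on 22 (branches; this branch)]
26. r, w3   [¬□-rule on 20: fresh world w3, w1Rw3]
27. ¬(□¬r ∧ (p ∧ q)), w3   [¬◇-rule on 5 via w0Rw3]
28. □¬r, w3   [□-rule on 6 via w0Rw3]
29. ¬r, w3   [□-rule on 9 via w0Rw3]
Accessibility: w0Rw0, w0Rw1, w0Rw2, w0Rw3, w1Rw1, w1Rw3, w2Rw2, w3Rw3
Branch closes: r and ¬r both at w3.
Every branch of the negation's tableau closes; the branch above is one of them.

Valid in S4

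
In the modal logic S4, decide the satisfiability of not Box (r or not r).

No, unsatisfiable

1. not Box (r or not r), u
2. not (r or not r), v
3. not r, v
4. r, v
Accessibility: uRu, uRv, vRv
Branch closes: r and not r both at v.
(One branch shown.) All branches close.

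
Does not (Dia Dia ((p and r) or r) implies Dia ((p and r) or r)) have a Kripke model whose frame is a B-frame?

Satisfiable

1. not (Dia Dia ((p and r) or r) implies Dia ((p and r) or r)), u
2. Dia Dia ((p and r) or r), u   [neg-implies-rule on 1]
3. not Dia ((p and r) or r), u   [neg-implies-rule on 1]
4. not ((p and r) or r), u   [neg-Dia-rule on 3 via uRu]
5. not (p and r), u   [neg-or-rule on 4]
6. not r, u   [neg-or-rule on 4]
7. Dia ((p and r) or r), v   [Dia-rule on 2: fresh world v, uRv]
8. not ((p and r) or r), v   [neg-Dia-rule on 3 via uRv]
9. not (p and r), v   [neg-or-rule on 8]
10. not r, v   [neg-or-rule on 8]
11. (p and r) or r, w   [Dia-rule on 7: fresh world w, vRw]
12. r, w   [or-rule on 11 (branches; this branch)]
Accessibility: uRu, uRv, vRu, vRv, vRw, wRv, wRw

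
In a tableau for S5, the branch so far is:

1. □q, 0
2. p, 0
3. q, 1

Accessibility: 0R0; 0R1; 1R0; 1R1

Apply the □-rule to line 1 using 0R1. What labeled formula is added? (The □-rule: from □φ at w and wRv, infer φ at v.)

q, 1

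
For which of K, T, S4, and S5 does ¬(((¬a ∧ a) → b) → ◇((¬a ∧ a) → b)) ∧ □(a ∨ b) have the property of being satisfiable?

K

T-tableau for the formula:
1. ¬(((¬a ∧ a) → b) → ◇((¬a ∧ a) → b)) ∧ □(a ∨ b), u
2. ¬(((¬a ∧ a) → b) → ◇((¬a ∧ a) → b)), u
3. □(a ∨ b), u
4. (¬a ∧ a) → b, u
5. ¬◇((¬a ∧ a) → b), u
6. a ∨ b, u
7. ¬((¬a ∧ a) → b), u
8. ¬a ∧ a, u
9. ¬b, u
10. ¬a, u
11. a, u
Accessibility: uRu
Branch closes: a and ¬a both at u.
Every branch closes (one shown): unsatisfiable in T, hence also in S4, S5 (every S4/S5-frame is a T-frame).
K-tableau for the formula:
1. ¬(((¬a ∧ a) → b) → ◇((¬a ∧ a) → b)) ∧ □(a ∨ b), u
2. ¬(((¬a ∧ a) → b) → ◇((¬a ∧ a) → b)), u
3. □(a ∨ b), u
4. (¬a ∧ a) → b, u
5. ¬◇((¬a ∧ a) → b), u
6. b, u
Complete open branch: satisfiable in K.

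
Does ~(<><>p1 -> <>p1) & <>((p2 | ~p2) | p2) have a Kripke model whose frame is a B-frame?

Yes, satisfiable

1. ~(<><>p1 -> <>p1) & <>((p2 | ~p2) | p2), u
2. ~(<><>p1 -> <>p1), u
3. <>((p2 | ~p2) | p2), u
4. <><>p1, u
5. ~<>p1, u
6. ~p1, u
7. (p2 | ~p2) | p2, v
8. ~p1, v
9. p2, v
10. <>p1, w
11. ~p1, w
12. p1, x
Accessibility: uRu, uRv, uRw, vRu, vRv, wRu, wRw, wRx, xRw, xRx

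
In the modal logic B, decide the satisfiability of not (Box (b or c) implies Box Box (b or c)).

1. not (Box (b or c) implies Box Box (b or c)), w0
2. Box (b or c), w0
3. not Box Box (b or c), w0
4. b or c, w0
5. c, w0
6. not Box (b or c), w1
7. b or c, w1
8. c, w1
9. not (b or c), w2
10. not b, w2
11. not c, w2
Accessibility: w0Rw0, w0Rw1, w1Rw0, w1Rw1, w1Rw2, w2Rw1, w2Rw2

Satisfiable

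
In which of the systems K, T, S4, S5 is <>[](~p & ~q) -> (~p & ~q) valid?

S5

S4-tableau for the negation ~(<>[](~p & ~q) -> (~p & ~q)):
1. ~(<>[](~p & ~q) -> (~p & ~q)), 0
2. <>[](~p & ~q), 0
3. ~(~p & ~q), 0
4. q, 0
5. [](~p & ~q), 1
6. ~p & ~q, 1
7. ~p, 1
8. ~q, 1
Accessibility: 0R0, 0R1, 1R1
Complete open branch: countermodel on an S4-frame, so not valid in S4, nor in K, T (the same frame is also a K-frame and a T-frame).
S5-tableau for the negation ~(<>[](~p & ~q) -> (~p & ~q)):
1. ~(<>[](~p & ~q) -> (~p & ~q)), 0
2. <>[](~p & ~q), 0
3. ~(~p & ~q), 0
4. q, 0
5. [](~p & ~q), 1
6. ~p & ~q, 0
7. ~p, 0
8. ~q, 0
Accessibility: 0R0, 0R1, 1R0, 1R1
Branch closes: q and ~q both at 0.
Every branch closes (one shown): valid in S5.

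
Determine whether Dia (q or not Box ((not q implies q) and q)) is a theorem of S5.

Tableau for the negation not Dia (q or not Box ((not q implies q) and q)):
1. not Dia (q or not Box ((not q implies q) and q)), u
2. not (q or not Box ((not q implies q) and q)), u
3. not q, u
4. Box ((not q implies q) and q), u
5. (not q implies q) and q, u
6. not q implies q, u
7. q, u
Accessibility: uRu
Branch closes: q and not q both at u.
Every branch of the negation's tableau closes; the branch above is one of them.

Yes, valid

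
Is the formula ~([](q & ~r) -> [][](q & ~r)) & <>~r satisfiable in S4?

1. ~([](q & ~r) -> [][](q & ~r)) & <>~r, u
2. ~([](q & ~r) -> [][](q & ~r)), u
3. <>~r, u
4. [](q & ~r), u
5. ~[][](q & ~r), u
6. q & ~r, u
7. q, u
8. ~r, u
9. ~r, v
10. q & ~r, v
11. q, v
12. ~[](q & ~r), w
13. q & ~r, w
14. q, w
15. ~r, w
16. ~(q & ~r), x
17. q & ~r, x
18. q, x
19. ~r, x
20. r, x
Accessibility: uRu, uRv, uRw, uRx, vRv, wRw, wRx, xRx
Branch closes: r and ~r both at x.
All branches of the tableau close; one closing branch shown above.

No, unsatisfiable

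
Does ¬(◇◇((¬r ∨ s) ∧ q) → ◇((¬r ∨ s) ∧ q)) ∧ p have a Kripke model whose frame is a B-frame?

Yes, satisfiable

1. ¬(◇◇((¬r ∨ s) ∧ q) → ◇((¬r ∨ s) ∧ q)) ∧ p, 0
2. ¬(◇◇((¬r ∨ s) ∧ q) → ◇((¬r ∨ s) ∧ q)), 0
3. p, 0
4. ◇◇((¬r ∨ s) ∧ q), 0
5. ¬◇((¬r ∨ s) ∧ q), 0
6. ¬((¬r ∨ s) ∧ q), 0
7. ¬q, 0
8. ◇((¬r ∨ s) ∧ q), 1
9. ¬((¬r ∨ s) ∧ q), 1
10. ¬q, 1
11. (¬r ∨ s) ∧ q, 2
12. ¬r ∨ s, 2
13. q, 2
14. s, 2
Accessibility: 0R0, 0R1, 1R0, 1R1, 1R2, 2R1, 2R2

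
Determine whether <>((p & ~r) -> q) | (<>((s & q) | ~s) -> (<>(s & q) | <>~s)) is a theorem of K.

Tableau for the negation ~(<>((p & ~r) -> q) | (<>((s & q) | ~s) -> (<>(s & q) | <>~s))):
1. ~(<>((p & ~r) -> q) | (<>((s & q) | ~s) -> (<>(s & q) | <>~s))), 0
2. ~<>((p & ~r) -> q), 0   [~|-rule on 1]
3. ~(<>((s & q) | ~s) -> (<>(s & q) | <>~s)), 0   [~|-rule on 1]
4. <>((s & q) | ~s), 0   [~->-rule on 3]
5. ~(<>(s & q) | <>~s), 0   [~->-rule on 3]
6. ~<>(s & q), 0   [~|-rule on 5]
7. ~<>~s, 0   [~|-rule on 5]
8. (s & q) | ~s, 1   [<>-rule on 4: fresh world 1, 0R1]
9. ~((p & ~r) -> q), 1   [~<>-rule on 2 via 0R1]
10. p & ~r, 1   [~->-rule on 9]
11. ~q, 1   [~->-rule on 9]
12. p, 1   [&-rule on 10]
13. ~r, 1   [&-rule on 10]
14. ~(s & q), 1   [~<>-rule on 6 via 0R1]
15. s, 1   [~<>-rule on 7 via 0R1]
16. s & q, 1   [|-rule on 8 (branches; this branch)]
17. q, 1   [&-rule on 16]
Accessibility: 0R1
Branch closes: q and ~q both at 1.
All branches of the negation close; one closing branch shown above.

Valid in K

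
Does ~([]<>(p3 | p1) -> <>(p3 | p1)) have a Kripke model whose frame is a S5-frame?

1. ~([]<>(p3 | p1) -> <>(p3 | p1)), 0
2. []<>(p3 | p1), 0
3. ~<>(p3 | p1), 0
4. <>(p3 | p1), 0
5. ~(p3 | p1), 0
6. ~p3, 0
7. ~p1, 0
8. p3 | p1, 1
9. <>(p3 | p1), 1
10. ~(p3 | p1), 1
11. ~p3, 1
12. ~p1, 1
13. p1, 1
Accessibility: 0R0, 0R1, 1R0, 1R1
Branch closes: p1 and ~p1 both at 1.
Every branch closes; the branch above is one of them.

Unsatisfiable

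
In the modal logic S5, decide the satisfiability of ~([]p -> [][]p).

1. ~([]p -> [][]p), w0
2. []p, w0
3. ~[][]p, w0
4. p, w0
5. ~[]p, w1
6. p, w1
7. ~p, w2
8. p, w2
Accessibility: w0Rw0, w0Rw1, w0Rw2, w1Rw0, w1Rw1, w1Rw2, w2Rw0, w2Rw1, w2Rw2
Branch closes: p and ~p both at w2.
All branches of the tableau close; one closing branch shown above.

Unsatisfiable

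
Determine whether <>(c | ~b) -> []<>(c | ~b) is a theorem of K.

Tableau for the negation ~(<>(c | ~b) -> []<>(c | ~b)):
1. ~(<>(c | ~b) -> []<>(c | ~b)), 0
2. <>(c | ~b), 0
3. ~[]<>(c | ~b), 0
4. c | ~b, 1
5. ~b, 1
6. ~<>(c | ~b), 2
Accessibility: 0R1, 0R2
The negation has an open branch (countermodel exists).

Invalid (countermodel exists)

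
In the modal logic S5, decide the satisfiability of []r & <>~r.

1. []r & <>~r, w0
2. []r, w0
3. <>~r, w0
4. r, w0
5. ~r, w1
6. r, w1
Accessibility: w0Rw0, w0Rw1, w1Rw0, w1Rw1
Branch closes: r and ~r both at w1.
(One branch shown.) All branches close.

No, unsatisfiable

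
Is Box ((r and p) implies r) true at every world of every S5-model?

Tableau for the negation not Box ((r and p) implies r):
1. not Box ((r and p) implies r), 0
2. not ((r and p) implies r), 1
3. r and p, 1
4. not r, 1
5. r, 1
6. p, 1
Accessibility: 0R0, 0R1, 1R0, 1R1
Branch closes: r and not r both at 1.
Every branch of the negation's tableau closes; the branch above is one of them.

Valid in S5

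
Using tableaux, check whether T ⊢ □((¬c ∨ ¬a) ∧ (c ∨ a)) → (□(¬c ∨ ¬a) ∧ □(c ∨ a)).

Tableau for the negation ¬(□((¬c ∨ ¬a) ∧ (c ∨ a)) → (□(¬c ∨ ¬a) ∧ □(c ∨ a))):
1. ¬(□((¬c ∨ ¬a) ∧ (c ∨ a)) → (□(¬c ∨ ¬a) ∧ □(c ∨ a))), 0
2. □((¬c ∨ ¬a) ∧ (c ∨ a)), 0
3. ¬(□(¬c ∨ ¬a) ∧ □(c ∨ a)), 0
4. (¬c ∨ ¬a) ∧ (c ∨ a), 0
5. ¬c ∨ ¬a, 0
6. c ∨ a, 0
7. ¬□(c ∨ a), 0
8. ¬a, 0
9. c, 0
10. ¬(c ∨ a), 1
11. ¬c, 1
12. ¬a, 1
13. (¬c ∨ ¬a) ∧ (c ∨ a), 1
14. ¬c ∨ ¬a, 1
15. c ∨ a, 1
16. a, 1
Accessibility: 0R0, 0R1, 1R1
Branch closes: a and ¬a both at 1.
Every branch of the negation's tableau closes; the branch above is one of them.

Yes, valid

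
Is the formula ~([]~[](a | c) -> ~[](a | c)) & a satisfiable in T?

1. ~([]~[](a | c) -> ~[](a | c)) & a, w0
2. ~([]~[](a | c) -> ~[](a | c)), w0
3. a, w0
4. []~[](a | c), w0
5. [](a | c), w0
6. ~[](a | c), w0
7. a | c, w0
8. c, w0
9. ~(a | c), w1
10. ~a, w1
11. ~c, w1
12. ~[](a | c), w1
13. a | c, w1
14. c, w1
Accessibility: w0Rw0, w0Rw1, w1Rw1
Branch closes: c and ~c both at w1.
All branches of the tableau close; one closing branch shown above.

Unsatisfiable (every branch closes)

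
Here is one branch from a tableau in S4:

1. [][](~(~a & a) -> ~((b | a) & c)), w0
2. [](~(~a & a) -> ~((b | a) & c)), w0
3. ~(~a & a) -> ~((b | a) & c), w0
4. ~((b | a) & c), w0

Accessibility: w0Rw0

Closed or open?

There is no literal clash: for every atom and world, at most one sign appears.

Not closed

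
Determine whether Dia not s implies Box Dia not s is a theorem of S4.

No, not valid

Tableau for the negation not (Dia not s implies Box Dia not s):
1. not (Dia not s implies Box Dia not s), 0
2. Dia not s, 0   [neg-implies-rule on 1]
3. not Box Dia not s, 0   [neg-implies-rule on 1]
4. not s, 1   [Dia-rule on 2: fresh world 1, 0R1]
5. not Dia not s, 2   [neg-Box-rule on 3: fresh world 2, 0R2]
6. s, 2   [neg-Dia-rule on 5 via 2R2]
Accessibility: 0R0, 0R1, 0R2, 1R1, 2R2
The negation has an open branch (countermodel exists).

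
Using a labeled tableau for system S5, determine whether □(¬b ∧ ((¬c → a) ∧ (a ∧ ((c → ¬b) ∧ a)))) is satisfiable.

Yes, satisfiable

1. □(¬b ∧ ((¬c → a) ∧ (a ∧ ((c → ¬b) ∧ a)))), w0
2. ¬b ∧ ((¬c → a) ∧ (a ∧ ((c → ¬b) ∧ a))), w0
3. ¬b, w0
4. (¬c → a) ∧ (a ∧ ((c → ¬b) ∧ a)), w0
5. ¬c → a, w0
6. a ∧ ((c → ¬b) ∧ a), w0
7. a, w0
8. (c → ¬b) ∧ a, w0
9. c → ¬b, w0
Accessibility: w0Rw0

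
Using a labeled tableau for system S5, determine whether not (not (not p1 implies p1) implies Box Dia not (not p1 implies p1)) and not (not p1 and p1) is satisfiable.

Unsatisfiable (every branch closes)

1. not (not (not p1 implies p1) implies Box Dia not (not p1 implies p1)) and not (not p1 and p1), u
2. not (not (not p1 implies p1) implies Box Dia not (not p1 implies p1)), u
3. not (not p1 and p1), u
4. not (not p1 implies p1), u
5. not Box Dia not (not p1 implies p1), u
6. not p1, u
7. not Dia not (not p1 implies p1), v
8. not p1 implies p1, u
9. not p1 implies p1, v
10. p1, u
Accessibility: uRu, uRv, vRu, vRv
Branch closes: p1 and not p1 both at u.
Every branch closes; the branch above is one of them.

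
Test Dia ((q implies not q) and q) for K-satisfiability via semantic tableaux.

No, unsatisfiable

1. Dia ((q implies not q) and q), 0
2. (q implies not q) and q, 1
3. q implies not q, 1
4. q, 1
5. not q, 1
Accessibility: 0R1
Branch closes: q and not q both at 1.
Every branch closes; the branch above is one of them.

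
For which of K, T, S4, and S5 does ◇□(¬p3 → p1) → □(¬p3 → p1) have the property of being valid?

S5

S4-tableau for the negation ¬(◇□(¬p3 → p1) → □(¬p3 → p1)):
1. ¬(◇□(¬p3 → p1) → □(¬p3 → p1)), w0
2. ◇□(¬p3 → p1), w0
3. ¬□(¬p3 → p1), w0
4. □(¬p3 → p1), w1
5. ¬p3 → p1, w1
6. p1, w1
7. ¬(¬p3 → p1), w2
8. ¬p3, w2
9. ¬p1, w2
Accessibility: w0Rw0, w0Rw1, w0Rw2, w1Rw1, w2Rw2
Complete open branch: countermodel on an S4-frame, so not valid in S4, nor in K, T (the same frame is also a K-frame and a T-frame).
S5-tableau for the negation ¬(◇□(¬p3 → p1) → □(¬p3 → p1)):
1. ¬(◇□(¬p3 → p1) → □(¬p3 → p1)), w0
2. ◇□(¬p3 → p1), w0
3. ¬□(¬p3 → p1), w0
4. □(¬p3 → p1), w1
5. ¬p3 → p1, w0
6. ¬p3 → p1, w1
7. p1, w0
8. p1, w1
9. ¬(¬p3 → p1), w2
10. ¬p3, w2
11. ¬p1, w2
12. ¬p3 → p1, w2
13. p1, w2
Accessibility: w0Rw0, w0Rw1, w0Rw2, w1Rw0, w1Rw1, w1Rw2, w2Rw0, w2Rw1, w2Rw2
Branch closes: p1 and ¬p1 both at w2.
Every branch closes (one shown): valid in S5.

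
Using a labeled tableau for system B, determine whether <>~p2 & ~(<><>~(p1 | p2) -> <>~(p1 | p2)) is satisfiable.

Satisfiable (open branch found)

1. <>~p2 & ~(<><>~(p1 | p2) -> <>~(p1 | p2)), u
2. <>~p2, u
3. ~(<><>~(p1 | p2) -> <>~(p1 | p2)), u
4. <><>~(p1 | p2), u
5. ~<>~(p1 | p2), u
6. p1 | p2, u
7. p2, u
8. ~p2, v
9. p1 | p2, v
10. p1, v
11. <>~(p1 | p2), w
12. p1 | p2, w
13. p2, w
14. ~(p1 | p2), x
15. ~p1, x
16. ~p2, x
Accessibility: uRu, uRv, uRw, vRu, vRv, wRu, wRw, wRx, xRw, xRx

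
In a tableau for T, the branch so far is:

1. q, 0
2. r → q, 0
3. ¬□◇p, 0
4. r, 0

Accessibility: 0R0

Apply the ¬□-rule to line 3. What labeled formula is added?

a fresh world 1 with 0R1, and ¬◇p at 1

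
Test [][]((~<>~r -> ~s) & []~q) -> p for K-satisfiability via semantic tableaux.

1. [][]((~<>~r -> ~s) & []~q) -> p, w0
2. p, w0

Satisfiable (open branch found)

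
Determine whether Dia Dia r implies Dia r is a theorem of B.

Invalid (countermodel exists)

Tableau for the negation not (Dia Dia r implies Dia r):
1. not (Dia Dia r implies Dia r), 0
2. Dia Dia r, 0
3. not Dia r, 0
4. not r, 0
5. Dia r, 1
6. not r, 1
7. r, 2
Accessibility: 0R0, 0R1, 1R0, 1R1, 1R2, 2R1, 2R2
The negation has an open branch (countermodel exists).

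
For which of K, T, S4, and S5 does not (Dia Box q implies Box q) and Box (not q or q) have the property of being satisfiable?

K, T, S4

S4-tableau for the formula:
1. not (Dia Box q implies Box q) and Box (not q or q), w0
2. not (Dia Box q implies Box q), w0   [and-rule on 1]
3. Box (not q or q), w0   [and-rule on 1]
4. Dia Box q, w0   [neg-implies-rule on 2]
5. not Box q, w0   [neg-implies-rule on 2]
6. not q or q, w0   [Box-rule on 3 via w0Rw0]
7. q, w0   [or-rule on 6 (branches; this branch)]
8. Box q, w1   [Dia-rule on 4: fresh world w1, w0Rw1]
9. not q or q, w1   [Box-rule on 3 via w0Rw1]
10. q, w1   [Box-rule on 8 via w1Rw1]
11. not q, w2   [neg-Box-rule on 5: fresh world w2, w0Rw2]
12. not q or q, w2   [Box-rule on 3 via w0Rw2]
Accessibility: w0Rw0, w0Rw1, w0Rw2, w1Rw1, w2Rw2
Complete open branch: satisfiable in S4, hence also in K, T (this S4-model is also a K-model and a T-model).
S5-tableau for the formula:
1. not (Dia Box q implies Box q) and Box (not q or q), w0
2. not (Dia Box q implies Box q), w0   [and-rule on 1]
3. Box (not q or q), w0   [and-rule on 1]
4. Dia Box q, w0   [neg-implies-rule on 2]
5. not Box q, w0   [neg-implies-rule on 2]
6. not q or q, w0   [Box-rule on 3 via w0Rw0]
7. q, w0   [or-rule on 6 (branches; this branch)]
8. Box q, w1   [Dia-rule on 4: fresh world w1, w0Rw1]
9. not q or q, w1   [Box-rule on 3 via w0Rw1]
10. q, w1   [Box-rule on 8 via w1Rw1]
11. not q, w2   [neg-Box-rule on 5: fresh world w2, w0Rw2]
12. not q or q, w2   [Box-rule on 3 via w0Rw2]
13. q, w2   [Box-rule on 8 via w1Rw2]
Accessibility: w0Rw0, w0Rw1, w0Rw2, w1Rw0, w1Rw1, w1Rw2, w2Rw0, w2Rw1, w2Rw2
Branch closes: q and not q both at w2.
Every branch closes (one shown): unsatisfiable in S5.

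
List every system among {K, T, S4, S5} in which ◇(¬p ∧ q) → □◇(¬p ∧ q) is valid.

S5

S5-tableau for the negation ¬(◇(¬p ∧ q) → □◇(¬p ∧ q)):
1. ¬(◇(¬p ∧ q) → □◇(¬p ∧ q)), u
2. ◇(¬p ∧ q), u   [¬→-rule on 1]
3. ¬□◇(¬p ∧ q), u   [¬→-rule on 1]
4. ¬p ∧ q, v   [◇-rule on 2: fresh world v, uRv]
5. ¬p, v   [∧-rule on 4]
6. q, v   [∧-rule on 4]
7. ¬◇(¬p ∧ q), w   [¬□-rule on 3: fresh world w, uRw]
8. ¬(¬p ∧ q), u   [¬◇-rule on 7 via wRu]
9. ¬(¬p ∧ q), v   [¬◇-rule on 7 via wRv]
10. ¬(¬p ∧ q), w   [¬◇-rule on 7 via wRw]
11. ¬q, u   [¬∧-rule on 8 (branches; this branch)]
12. ¬q, v   [¬∧-rule on 9 (branches; this branch)]
Accessibility: uRu, uRv, uRw, vRu, vRv, vRw, wRu, wRv, wRw
Branch closes: q and ¬q both at v.
Every branch closes (one shown): valid in S5.
S4-tableau for the negation ¬(◇(¬p ∧ q) → □◇(¬p ∧ q)):
1. ¬(◇(¬p ∧ q) → □◇(¬p ∧ q)), u
2. ◇(¬p ∧ q), u   [¬→-rule on 1]
3. ¬□◇(¬p ∧ q), u   [¬→-rule on 1]
4. ¬p ∧ q, v   [◇-rule on 2: fresh world v, uRv]
5. ¬p, v   [∧-rule on 4]
6. q, v   [∧-rule on 4]
7. ¬◇(¬p ∧ q), w   [¬□-rule on 3: fresh world w, uRw]
8. ¬(¬p ∧ q), w   [¬◇-rule on 7 via wRw]
9. ¬q, w   [¬∧-rule on 8 (branches; this branch)]
Accessibility: uRu, uRv, uRw, vRv, wRw
Complete open branch: countermodel on an S4-frame, so not valid in S4, nor in K, T (the same frame is also a K-frame and a T-frame).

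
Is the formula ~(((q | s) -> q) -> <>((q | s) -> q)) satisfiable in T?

No, unsatisfiable

1. ~(((q | s) -> q) -> <>((q | s) -> q)), u
2. (q | s) -> q, u
3. ~<>((q | s) -> q), u
4. ~((q | s) -> q), u
5. q | s, u
6. ~q, u
7. ~(q | s), u
8. ~s, u
9. s, u
Accessibility: uRu
Branch closes: s and ~s both at u.
All branches of the tableau close; one closing branch shown above.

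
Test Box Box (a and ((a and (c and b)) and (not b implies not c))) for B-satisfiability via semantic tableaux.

1. Box Box (a and ((a and (c and b)) and (not b implies not c))), u
2. Box (a and ((a and (c and b)) and (not b implies not c))), u
3. a and ((a and (c and b)) and (not b implies not c)), u
4. a, u
5. (a and (c and b)) and (not b implies not c), u
6. a and (c and b), u
7. not b implies not c, u
8. c and b, u
9. c, u
10. b, u
Accessibility: uRu

Satisfiable (open branch found)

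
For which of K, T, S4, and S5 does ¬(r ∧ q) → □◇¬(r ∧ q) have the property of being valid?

S5

S5-tableau for the negation ¬(¬(r ∧ q) → □◇¬(r ∧ q)):
1. ¬(¬(r ∧ q) → □◇¬(r ∧ q)), 0
2. ¬(r ∧ q), 0
3. ¬□◇¬(r ∧ q), 0
4. ¬q, 0
5. ¬◇¬(r ∧ q), 1
6. r ∧ q, 0
7. r, 0
8. q, 0
Accessibility: 0R0, 0R1, 1R0, 1R1
Branch closes: q and ¬q both at 0.
Every branch closes (one shown): valid in S5.
S4-tableau for the negation ¬(¬(r ∧ q) → □◇¬(r ∧ q)):
1. ¬(¬(r ∧ q) → □◇¬(r ∧ q)), 0
2. ¬(r ∧ q), 0
3. ¬□◇¬(r ∧ q), 0
4. ¬q, 0
5. ¬◇¬(r ∧ q), 1
6. r ∧ q, 1
7. r, 1
8. q, 1
Accessibility: 0R0, 0R1, 1R1
Complete open branch: countermodel on an S4-frame, so not valid in S4, nor in K, T (the same frame is also a K-frame and a T-frame).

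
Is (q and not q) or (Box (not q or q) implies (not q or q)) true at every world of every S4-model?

Tableau for the negation not ((q and not q) or (Box (not q or q) implies (not q or q))):
1. not ((q and not q) or (Box (not q or q) implies (not q or q))), w0
2. not (q and not q), w0
3. not (Box (not q or q) implies (not q or q)), w0
4. Box (not q or q), w0
5. not (not q or q), w0
6. q, w0
7. not q, w0
Accessibility: w0Rw0
Branch closes: q and not q both at w0.
Every branch of the negation's tableau closes; the branch above is one of them.

Valid in S4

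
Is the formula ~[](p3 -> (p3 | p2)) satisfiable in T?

Unsatisfiable

1. ~[](p3 -> (p3 | p2)), w0
2. ~(p3 -> (p3 | p2)), w1
3. p3, w1
4. ~(p3 | p2), w1
5. ~p3, w1
6. ~p2, w1
Accessibility: w0Rw0, w0Rw1, w1Rw1
Branch closes: p3 and ~p3 both at w1.
Every branch closes; the branch above is one of them.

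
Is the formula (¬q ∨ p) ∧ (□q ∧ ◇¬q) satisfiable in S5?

1. (¬q ∨ p) ∧ (□q ∧ ◇¬q), 0
2. ¬q ∨ p, 0
3. □q ∧ ◇¬q, 0
4. □q, 0
5. ◇¬q, 0
6. q, 0
7. p, 0
8. ¬q, 1
9. q, 1
Accessibility: 0R0, 0R1, 1R0, 1R1
Branch closes: q and ¬q both at 1.
All branches of the tableau close; one closing branch shown above.

No, unsatisfiable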